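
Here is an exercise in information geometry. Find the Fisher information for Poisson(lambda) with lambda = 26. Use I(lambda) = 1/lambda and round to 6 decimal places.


Fisher information for Poisson: I(lambda) = 1/lambda.
lambda = 26.
I(lambda) = 1/26 = 0.038462

0.038462


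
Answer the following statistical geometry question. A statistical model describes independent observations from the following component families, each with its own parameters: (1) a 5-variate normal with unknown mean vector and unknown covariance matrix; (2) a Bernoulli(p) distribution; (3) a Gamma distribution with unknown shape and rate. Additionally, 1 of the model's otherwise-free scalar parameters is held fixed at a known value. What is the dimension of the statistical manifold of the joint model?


The dimension of a statistical manifold equals the number of free
(independent) real parameters of the model. For a product of independent
blocks the parameter counts add.
- 5-variate normal: 5 (mean) + 5*6/2 = 15 (symmetric covariance) = 20.
- Bernoulli (p): 1.
- Gamma (shape, rate): 2.
Total = 20 + 1 + 2 = 23.
1 parameter(s) fixed at known values: 23 - 1 = 22.
Dimension = 22

22


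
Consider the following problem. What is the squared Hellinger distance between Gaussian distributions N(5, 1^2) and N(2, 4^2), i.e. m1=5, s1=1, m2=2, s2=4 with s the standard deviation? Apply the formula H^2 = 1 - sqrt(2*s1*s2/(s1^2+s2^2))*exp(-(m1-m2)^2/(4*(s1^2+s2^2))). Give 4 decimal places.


Squared Hellinger distance for Gaussians:
H^2 = 1 - sqrt(2*s1*s2/(s1^2+s2^2)) * exp(-(m1-m2)^2/(4*(s1^2+s2^2))).
s1^2 = 1, s2^2 = 16, s1^2+s2^2 = 17.
sqrt(2*1*4/(17)) = 0.685994.
(m1-m2)^2 = (3)^2 = 9.
exp(-9/(4*17)) = exp(-0.132353) = 0.876032.
H^2 = 1 - 0.685994*0.876032 = 0.3990

0.3990


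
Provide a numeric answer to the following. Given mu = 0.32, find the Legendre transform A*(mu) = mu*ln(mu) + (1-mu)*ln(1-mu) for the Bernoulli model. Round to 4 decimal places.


Legendre transform for Bernoulli:
A*(mu) = mu*log(mu) + (1-mu)*log(1-mu).
mu = 0.32, 1-mu = 0.68.
mu*log(mu) = 0.32*log(0.32) = -0.364619.
(1-mu)*log(1-mu) = 0.68*log(0.68) = -0.26225.
A* = -0.364619 + -0.26225 = -0.6269

-0.6269


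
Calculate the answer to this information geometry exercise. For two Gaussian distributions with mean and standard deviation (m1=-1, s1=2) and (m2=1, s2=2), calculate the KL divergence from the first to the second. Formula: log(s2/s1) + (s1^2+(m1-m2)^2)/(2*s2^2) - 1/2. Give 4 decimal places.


KL divergence between normal distributions:
KL = log(s2/s1) + (s1^2 + (m1-m2)^2)/(2*s2^2) - 1/2.
log(2/2) = 0.0.
(2^2 + (-1-1)^2)/(2*2^2) = (4 + 4)/8 = 1.0.
KL = 0.0 + 1.0 - 0.5 = 0.5000

0.5000


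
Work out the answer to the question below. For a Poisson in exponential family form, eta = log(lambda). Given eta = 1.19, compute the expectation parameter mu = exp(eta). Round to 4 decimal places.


Expectation parameter for Poisson exponential family:
mu = exp(eta).
eta = 1.19.
mu = exp(1.19) = 3.2871

3.2871


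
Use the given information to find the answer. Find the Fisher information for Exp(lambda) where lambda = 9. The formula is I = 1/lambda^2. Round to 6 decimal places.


Fisher information for exponential: I(lambda) = 1/lambda^2.
lambda = 9, lambda^2 = 81.
I = 1/81 = 0.012346

0.012346


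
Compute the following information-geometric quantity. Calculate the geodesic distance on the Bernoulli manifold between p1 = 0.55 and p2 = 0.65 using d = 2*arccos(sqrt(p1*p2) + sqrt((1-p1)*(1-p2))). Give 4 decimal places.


Geodesic distance on Bernoulli manifold:
d(p1,p2) = 2*arccos(sqrt(p1*p2) + sqrt((1-p1)*(1-p2))).
sqrt(p1*p2) = sqrt(0.55*0.65) = 0.597913.
sqrt((1-p1)*(1-p2)) = sqrt(0.45*0.35) = 0.396863.
arg = 0.597913 + 0.396863 = 0.994776.
d = 2*arccos(0.994776) = 0.2045

0.2045


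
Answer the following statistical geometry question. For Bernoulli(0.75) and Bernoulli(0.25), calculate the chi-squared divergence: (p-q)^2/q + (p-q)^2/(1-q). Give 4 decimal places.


Chi-squared divergence between Bernoulli distributions:
chi^2 = (p-q)^2/q + (p-q)^2/(1-q).
p = 0.75, q = 0.25, p-q = 0.5.
(p-q)^2 = 0.25.
term1 = 0.25/0.25 = 1.0.
term2 = 0.25/0.75 = 0.333333.
chi^2 = 1.0 + 0.333333 = 1.3333

1.3333


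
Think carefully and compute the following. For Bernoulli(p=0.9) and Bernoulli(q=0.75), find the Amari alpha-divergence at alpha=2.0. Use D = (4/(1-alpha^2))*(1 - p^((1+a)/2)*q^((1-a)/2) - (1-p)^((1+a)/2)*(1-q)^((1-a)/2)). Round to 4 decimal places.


Amari alpha-divergence:
D = (4/(1-alpha^2))*(1 - p^((1+a)/2)*q^((1-a)/2) - (1-p)^((1+a)/2)*(1-q)^((1-a)/2)).
alpha = 2.0, p = 0.9, q = 0.75.
e1 = (1+alpha)/2 = 1.5, e2 = (1-alpha)/2 = -0.5.
t1 = p^e1 * q^e2 = 0.9^1.5 * 0.75^-0.5 = 0.985901.
t2 = (1-p)^e1 * (1-q)^e2 = 0.1^1.5 * 0.25^-0.5 = 0.063246.
4/(1-alpha^2) = -1.333333.
D = -1.333333*(1 - 0.985901 - 0.063246) = 0.0655

0.0655


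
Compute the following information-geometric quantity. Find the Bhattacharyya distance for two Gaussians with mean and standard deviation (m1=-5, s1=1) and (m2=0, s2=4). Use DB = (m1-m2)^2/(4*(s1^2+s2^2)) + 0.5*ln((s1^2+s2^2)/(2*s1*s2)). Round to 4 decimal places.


Bhattacharyya distance between two Gaussians:
DB = (m1-m2)^2/(4*(s1^2+s2^2)) + (1/2)*ln((s1^2+s2^2)/(2*s1*s2)).
(m1-m2)^2 = (-5)^2 = 25.
s1^2+s2^2 = 1 + 16 = 17.
term1 = 25/68 = 0.367647.
term2 = 0.5*ln(17/8.0) = 0.376886.
DB = 0.367647 + 0.376886 = 0.7445

0.7445


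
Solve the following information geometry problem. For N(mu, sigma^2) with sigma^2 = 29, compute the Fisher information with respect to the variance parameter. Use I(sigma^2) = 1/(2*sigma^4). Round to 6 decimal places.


Fisher information for variance: I(sigma^2) = 1/(2*sigma^4).
sigma^2 = 29, so sigma^4 = 841.
I = 1/(2*841) = 1/1682 = 0.000595

0.000595


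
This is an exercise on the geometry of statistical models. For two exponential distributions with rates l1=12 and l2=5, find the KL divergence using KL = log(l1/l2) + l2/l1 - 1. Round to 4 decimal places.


KL divergence for exponential family:
KL = log(l1/l2) + l2/l1 - 1.
log(12/5) = 0.875469.
5/12 = 0.416667.
KL = 0.875469 + 0.416667 - 1 = 0.2921

0.2921


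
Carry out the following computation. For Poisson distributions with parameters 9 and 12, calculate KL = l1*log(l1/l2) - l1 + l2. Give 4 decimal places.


KL divergence for Poisson:
KL = l1*log(l1/l2) - l1 + l2.
l1 = 9, l2 = 12.
log(9/12) = -0.287682.
l1*log(l1/l2) = 9 * -0.287682 = -2.589139.
KL = -2.589139 - 9 + 12 = 0.4109

0.4109


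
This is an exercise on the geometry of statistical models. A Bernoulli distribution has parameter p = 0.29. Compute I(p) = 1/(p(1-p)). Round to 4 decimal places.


For Bernoulli(p), Fisher information is I(p) = 1/(p*(1-p)).
p = 0.29, 1-p = 0.71.
p*(1-p) = 0.2059.
I(p) = 1/0.2059 = 4.8567

4.8567


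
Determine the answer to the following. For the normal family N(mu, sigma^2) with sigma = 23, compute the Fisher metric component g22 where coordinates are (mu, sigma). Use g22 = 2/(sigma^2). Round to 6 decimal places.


For the 2-parameter normal family, the Fisher metric has:
  g11 = 1/sigma^2, g22 = 2/sigma^2.
sigma = 23, sigma^2 = 529.
g22 = 0.003781

0.003781


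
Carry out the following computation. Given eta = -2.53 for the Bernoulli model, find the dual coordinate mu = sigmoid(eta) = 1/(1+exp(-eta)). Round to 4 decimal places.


Dual coordinate (expectation parameter) for Bernoulli:
mu = 1/(1+exp(-eta)).
eta = -2.53.
exp(-eta) = exp(2.53) = 12.553506.
mu = 1/(1+12.553506) = 0.0738

0.0738


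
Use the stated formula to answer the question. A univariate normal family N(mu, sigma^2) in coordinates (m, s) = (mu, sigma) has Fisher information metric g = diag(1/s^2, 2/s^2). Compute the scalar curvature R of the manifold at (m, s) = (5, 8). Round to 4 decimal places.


The metric has the form g = (A dm^2 + B ds^2)/s^2 with A = 1, B = 2.
Substitute u = sqrt(A/B)*m: g = B*(du^2 + ds^2)/s^2, i.e. B times the
Poincare upper half-plane metric, which has constant Gaussian curvature -1.
Scaling a 2D metric by a constant c divides the Gaussian curvature by c,
so K = -1/B = -1/(2) = -0.5000 everywhere (the point (m, s) = (5, 8) is irrelevant:
the curvature is constant).
Scalar curvature in dimension 2: R = 2K = -2/(2) = -1.0000.

-1.0000


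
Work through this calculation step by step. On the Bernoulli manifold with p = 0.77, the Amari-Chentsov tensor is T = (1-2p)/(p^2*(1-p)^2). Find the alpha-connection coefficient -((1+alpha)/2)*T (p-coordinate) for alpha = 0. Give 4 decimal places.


Skewness (Amari-Chentsov) tensor: T = (1-2p)/(p^2*(1-p)^2).
p = 0.77, 1-2p = -0.54, p^2 = 0.5929, (1-p)^2 = 0.0529.
T = -0.54/(0.5929 * 0.0529) = -17.216967.
In the p-coordinate, Gamma^(alpha) = Gamma^(0) - (alpha/2)*T with Gamma^(0) = (1/2)*g'(p) = -T/2,
so Gamma^(alpha) = -((1+alpha)/2)*T.
alpha = 0, -(1+alpha)/2 = -0.5.
Gamma = -0.5 * -17.216967 = 8.6085

8.6085


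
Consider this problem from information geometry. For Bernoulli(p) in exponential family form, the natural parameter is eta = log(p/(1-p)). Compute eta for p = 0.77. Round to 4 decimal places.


Natural parameter for Bernoulli: eta = log(p/(1-p)).
p = 0.77, 1-p = 0.23.
p/(1-p) = 3.347826.
eta = log(3.347826) = 1.2083

1.2083


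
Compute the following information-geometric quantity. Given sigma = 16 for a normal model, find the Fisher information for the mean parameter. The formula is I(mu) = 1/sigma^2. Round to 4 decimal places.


The Fisher information for the mean of a normal distribution is I(mu) = 1/sigma^2.
sigma = 16, so sigma^2 = 256.
I(mu) = 1/256 = 0.0039

0.0039


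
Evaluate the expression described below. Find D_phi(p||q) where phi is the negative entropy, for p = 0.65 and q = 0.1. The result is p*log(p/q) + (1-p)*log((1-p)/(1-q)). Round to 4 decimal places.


Bregman divergence with negative entropy generator:
D = p*log(p/q) + (1-p)*log((1-p)/(1-q)).
p = 0.65, q = 0.1.
p*log(p/q) = 0.65*log(0.65/0.1) = 1.216671.
(1-p)*log((1-p)/(1-q)) = 0.35*log(0.35/0.9) = -0.330562.
D = 1.216671 + -0.330562 = 0.8861

0.8861


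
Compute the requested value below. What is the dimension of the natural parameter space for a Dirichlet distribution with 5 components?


Exponential family dimension calculation:
Dirichlet with 5 components has 5 natural parameters.

5


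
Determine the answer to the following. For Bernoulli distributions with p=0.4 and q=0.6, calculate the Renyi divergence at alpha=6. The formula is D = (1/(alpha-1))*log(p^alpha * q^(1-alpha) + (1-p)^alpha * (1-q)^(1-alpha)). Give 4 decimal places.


Renyi divergence of order alpha between Bernoulli distributions:
D = (1/(alpha-1))*log(p^alpha * q^(1-alpha) + (1-p)^alpha * (1-q)^(1-alpha)).
alpha = 6, p = 0.4, q = 0.6.
p^alpha * q^(1-alpha) = 0.4^6 * 0.6^-5 = 0.052675.
(1-p)^alpha * (1-q)^(1-alpha) = 0.6^6 * 0.4^-5 = 4.55625.
sum = 0.052675 + 4.55625 = 4.608925.
D = (1/5)*log(4.608925) = 0.3056

0.3056


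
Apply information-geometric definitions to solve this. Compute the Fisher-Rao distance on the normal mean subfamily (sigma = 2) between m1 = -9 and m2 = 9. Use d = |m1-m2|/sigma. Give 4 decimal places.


On the fixed-variance normal subfamily, geodesic distance = |m1-m2|/sigma.
|-9 - 9| = 18.
sigma = 2.
d = 18/2 = 9.0000

9.0000


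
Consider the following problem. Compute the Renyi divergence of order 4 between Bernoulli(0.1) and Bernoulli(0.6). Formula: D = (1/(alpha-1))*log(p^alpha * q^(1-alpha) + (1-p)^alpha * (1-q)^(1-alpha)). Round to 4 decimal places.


Renyi divergence of order alpha between Bernoulli distributions:
D = (1/(alpha-1))*log(p^alpha * q^(1-alpha) + (1-p)^alpha * (1-q)^(1-alpha)).
alpha = 4, p = 0.1, q = 0.6.
p^alpha * q^(1-alpha) = 0.1^4 * 0.6^-3 = 0.000463.
(1-p)^alpha * (1-q)^(1-alpha) = 0.9^4 * 0.4^-3 = 10.251562.
sum = 0.000463 + 10.251562 = 10.252025.
D = (1/3)*log(10.252025) = 0.7758

0.7758


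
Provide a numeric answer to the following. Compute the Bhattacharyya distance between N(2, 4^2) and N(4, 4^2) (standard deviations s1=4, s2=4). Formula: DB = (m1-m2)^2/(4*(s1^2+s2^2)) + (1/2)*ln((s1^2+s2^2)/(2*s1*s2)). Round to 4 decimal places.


Bhattacharyya distance between two Gaussians:
DB = (m1-m2)^2/(4*(s1^2+s2^2)) + (1/2)*ln((s1^2+s2^2)/(2*s1*s2)).
(m1-m2)^2 = (-2)^2 = 4.
s1^2+s2^2 = 16 + 16 = 32.
term1 = 4/128 = 0.03125.
term2 = 0.5*ln(32/32.0) = 0.0.
DB = 0.03125 + 0.0 = 0.0313

0.0313


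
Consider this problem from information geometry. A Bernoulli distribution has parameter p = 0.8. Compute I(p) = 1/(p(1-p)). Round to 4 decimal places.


For Bernoulli(p), Fisher information is I(p) = 1/(p*(1-p)).
p = 0.8, 1-p = 0.2.
p*(1-p) = 0.16.
I(p) = 1/0.16 = 6.2500

6.2500


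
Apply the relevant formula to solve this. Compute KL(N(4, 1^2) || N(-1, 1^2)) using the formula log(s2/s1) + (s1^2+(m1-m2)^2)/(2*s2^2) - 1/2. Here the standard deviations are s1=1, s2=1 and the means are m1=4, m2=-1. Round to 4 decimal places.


KL divergence between normal distributions:
KL = log(s2/s1) + (s1^2 + (m1-m2)^2)/(2*s2^2) - 1/2.
log(1/1) = 0.0.
(1^2 + (4--1)^2)/(2*1^2) = (1 + 25)/2 = 13.0.
KL = 0.0 + 13.0 - 0.5 = 12.5000

12.5000


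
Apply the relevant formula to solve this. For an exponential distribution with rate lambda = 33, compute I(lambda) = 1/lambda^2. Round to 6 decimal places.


Fisher information for exponential: I(lambda) = 1/lambda^2.
lambda = 33, lambda^2 = 1089.
I = 1/1089 = 0.000918

0.000918


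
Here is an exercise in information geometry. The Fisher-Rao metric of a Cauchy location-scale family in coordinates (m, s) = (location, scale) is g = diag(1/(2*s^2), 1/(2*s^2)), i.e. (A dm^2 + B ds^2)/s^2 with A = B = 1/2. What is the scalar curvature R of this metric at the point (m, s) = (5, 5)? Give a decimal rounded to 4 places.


The metric has the form g = (A dm^2 + B ds^2)/s^2 with A = 1/2, B = 1/2.
Substitute u = sqrt(A/B)*m: g = B*(du^2 + ds^2)/s^2, i.e. B times the
Poincare upper half-plane metric, which has constant Gaussian curvature -1.
Scaling a 2D metric by a constant c divides the Gaussian curvature by c,
so K = -1/B = -1/(1/2) = -2.0000 everywhere (the point (m, s) = (5, 5) is irrelevant:
the curvature is constant).
Scalar curvature in dimension 2: R = 2K = -2/(1/2) = -4.0000.

-4.0000


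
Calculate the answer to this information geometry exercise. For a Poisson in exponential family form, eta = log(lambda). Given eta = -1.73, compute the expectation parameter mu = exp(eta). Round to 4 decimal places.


Expectation parameter for Poisson exponential family:
mu = exp(eta).
eta = -1.73.
mu = exp(-1.73) = 0.1773

0.1773


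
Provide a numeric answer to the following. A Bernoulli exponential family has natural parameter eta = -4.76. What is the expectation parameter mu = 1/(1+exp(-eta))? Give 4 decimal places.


Dual coordinate (expectation parameter) for Bernoulli:
mu = 1/(1+exp(-eta)).
eta = -4.76.
exp(-eta) = exp(4.76) = 116.745926.
mu = 1/(1+116.745926) = 0.0085

0.0085


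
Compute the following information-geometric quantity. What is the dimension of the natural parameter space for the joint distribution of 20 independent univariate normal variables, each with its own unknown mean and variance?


Exponential family dimension calculation:
Each univariate normal has two natural parameters (mu/sigma^2 and -1/(2 sigma^2)).
With 20 independent components, dim = 2 * 20 = 40.

40


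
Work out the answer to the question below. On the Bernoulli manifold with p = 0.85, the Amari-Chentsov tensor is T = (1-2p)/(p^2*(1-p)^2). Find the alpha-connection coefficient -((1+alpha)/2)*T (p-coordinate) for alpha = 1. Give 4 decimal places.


Skewness (Amari-Chentsov) tensor: T = (1-2p)/(p^2*(1-p)^2).
p = 0.85, 1-2p = -0.7, p^2 = 0.7225, (1-p)^2 = 0.0225.
T = -0.7/(0.7225 * 0.0225) = -43.060361.
In the p-coordinate, Gamma^(alpha) = Gamma^(0) - (alpha/2)*T with Gamma^(0) = (1/2)*g'(p) = -T/2,
so Gamma^(alpha) = -((1+alpha)/2)*T.
alpha = 1, -(1+alpha)/2 = -1.0.
Gamma = -1.0 * -43.060361 = 43.0604

43.0604


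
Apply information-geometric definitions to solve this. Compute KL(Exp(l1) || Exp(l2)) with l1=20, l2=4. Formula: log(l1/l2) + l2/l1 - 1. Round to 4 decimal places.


KL divergence for exponential family:
KL = log(l1/l2) + l2/l1 - 1.
log(20/4) = 1.609438.
4/20 = 0.2.
KL = 1.609438 + 0.2 - 1 = 0.8094

0.8094


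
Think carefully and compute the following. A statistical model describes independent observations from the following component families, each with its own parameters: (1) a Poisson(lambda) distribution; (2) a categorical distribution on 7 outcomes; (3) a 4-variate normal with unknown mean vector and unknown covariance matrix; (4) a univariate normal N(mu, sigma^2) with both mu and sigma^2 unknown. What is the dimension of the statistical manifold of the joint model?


The dimension of a statistical manifold equals the number of free
(independent) real parameters of the model. For a product of independent
blocks the parameter counts add.
- Poisson (lambda): 1.
- categorical on 7 outcomes (probabilities sum to 1): 7-1 = 6.
- 4-variate normal: 4 (mean) + 4*5/2 = 10 (symmetric covariance) = 14.
- normal (mu, sigma^2): 2.
Total = 1 + 6 + 14 + 2 = 23.
Dimension = 23

23


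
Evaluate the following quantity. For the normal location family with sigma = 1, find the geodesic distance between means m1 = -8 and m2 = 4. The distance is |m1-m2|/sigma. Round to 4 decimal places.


On the fixed-variance normal subfamily, geodesic distance = |m1-m2|/sigma.
|-8 - 4| = 12.
sigma = 1.
d = 12/1 = 12.0000

12.0000


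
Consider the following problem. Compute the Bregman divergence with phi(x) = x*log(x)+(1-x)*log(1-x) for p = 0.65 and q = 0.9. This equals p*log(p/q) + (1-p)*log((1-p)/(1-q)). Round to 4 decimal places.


Bregman divergence with negative entropy generator:
D = p*log(p/q) + (1-p)*log((1-p)/(1-q)).
p = 0.65, q = 0.9.
p*log(p/q) = 0.65*log(0.65/0.9) = -0.211525.
(1-p)*log((1-p)/(1-q)) = 0.35*log(0.35/0.1) = 0.438467.
D = -0.211525 + 0.438467 = 0.2269

0.2269


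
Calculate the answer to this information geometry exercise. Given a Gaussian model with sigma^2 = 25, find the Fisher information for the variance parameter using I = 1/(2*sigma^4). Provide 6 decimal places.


Fisher information for variance: I(sigma^2) = 1/(2*sigma^4).
sigma^2 = 25, so sigma^4 = 625.
I = 1/(2*625) = 1/1250 = 0.000800

0.000800


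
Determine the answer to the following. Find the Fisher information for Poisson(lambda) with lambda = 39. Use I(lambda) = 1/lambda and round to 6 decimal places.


Fisher information for Poisson: I(lambda) = 1/lambda.
lambda = 39.
I(lambda) = 1/39 = 0.025641

0.025641


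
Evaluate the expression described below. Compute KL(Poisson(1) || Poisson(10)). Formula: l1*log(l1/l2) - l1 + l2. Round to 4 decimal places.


KL divergence for Poisson:
KL = l1*log(l1/l2) - l1 + l2.
l1 = 1, l2 = 10.
log(1/10) = -2.302585.
l1*log(l1/l2) = 1 * -2.302585 = -2.302585.
KL = -2.302585 - 1 + 10 = 6.6974

6.6974


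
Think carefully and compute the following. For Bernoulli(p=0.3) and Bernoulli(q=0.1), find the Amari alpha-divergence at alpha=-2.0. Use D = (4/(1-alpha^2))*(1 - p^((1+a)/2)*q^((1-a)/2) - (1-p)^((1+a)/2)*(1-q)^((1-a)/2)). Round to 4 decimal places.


Amari alpha-divergence:
D = (4/(1-alpha^2))*(1 - p^((1+a)/2)*q^((1-a)/2) - (1-p)^((1+a)/2)*(1-q)^((1-a)/2)).
alpha = -2.0, p = 0.3, q = 0.1.
e1 = (1+alpha)/2 = -0.5, e2 = (1-alpha)/2 = 1.5.
t1 = p^e1 * q^e2 = 0.3^-0.5 * 0.1^1.5 = 0.057735.
t2 = (1-p)^e1 * (1-q)^e2 = 0.7^-0.5 * 0.9^1.5 = 1.020504.
4/(1-alpha^2) = -1.333333.
D = -1.333333*(1 - 0.057735 - 1.020504) = 0.1043

0.1043


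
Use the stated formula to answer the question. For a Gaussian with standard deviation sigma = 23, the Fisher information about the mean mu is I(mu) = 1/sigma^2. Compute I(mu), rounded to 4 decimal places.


The Fisher information for the mean of a normal distribution is I(mu) = 1/sigma^2.
sigma = 23, so sigma^2 = 529.
I(mu) = 1/529 = 0.0019

0.0019


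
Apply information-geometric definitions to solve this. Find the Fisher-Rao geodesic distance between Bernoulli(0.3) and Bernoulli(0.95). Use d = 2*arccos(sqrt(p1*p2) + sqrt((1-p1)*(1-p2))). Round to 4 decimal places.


Geodesic distance on Bernoulli manifold:
d(p1,p2) = 2*arccos(sqrt(p1*p2) + sqrt((1-p1)*(1-p2))).
sqrt(p1*p2) = sqrt(0.3*0.95) = 0.533854.
sqrt((1-p1)*(1-p2)) = sqrt(0.7*0.05) = 0.187083.
arg = 0.533854 + 0.187083 = 0.720937.
d = 2*arccos(0.720937) = 1.5313

1.5313


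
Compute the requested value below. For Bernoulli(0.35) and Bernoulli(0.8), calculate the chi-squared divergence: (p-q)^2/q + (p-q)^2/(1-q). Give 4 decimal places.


Chi-squared divergence between Bernoulli distributions:
chi^2 = (p-q)^2/q + (p-q)^2/(1-q).
p = 0.35, q = 0.8, p-q = -0.45.
(p-q)^2 = 0.2025.
term1 = 0.2025/0.8 = 0.253125.
term2 = 0.2025/0.2 = 1.0125.
chi^2 = 0.253125 + 1.0125 = 1.2656

1.2656


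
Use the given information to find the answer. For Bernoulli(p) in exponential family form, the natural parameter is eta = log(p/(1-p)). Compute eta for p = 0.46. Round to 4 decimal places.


Natural parameter for Bernoulli: eta = log(p/(1-p)).
p = 0.46, 1-p = 0.54.
p/(1-p) = 0.851852.
eta = log(0.851852) = -0.1603

-0.1603


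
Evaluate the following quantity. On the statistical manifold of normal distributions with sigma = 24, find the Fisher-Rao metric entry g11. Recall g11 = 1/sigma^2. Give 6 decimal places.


For the 2-parameter normal family, the Fisher metric has:
  g11 = 1/sigma^2, g22 = 2/sigma^2.
sigma = 24, sigma^2 = 576.
g11 = 0.001736

0.001736


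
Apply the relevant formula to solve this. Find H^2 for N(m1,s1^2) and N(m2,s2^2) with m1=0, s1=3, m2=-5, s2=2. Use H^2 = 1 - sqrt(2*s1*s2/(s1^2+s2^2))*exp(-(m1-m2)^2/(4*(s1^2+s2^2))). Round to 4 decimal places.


Squared Hellinger distance for Gaussians:
H^2 = 1 - sqrt(2*s1*s2/(s1^2+s2^2)) * exp(-(m1-m2)^2/(4*(s1^2+s2^2))).
s1^2 = 9, s2^2 = 4, s1^2+s2^2 = 13.
sqrt(2*3*2/(13)) = 0.960769.
(m1-m2)^2 = (5)^2 = 25.
exp(-25/(4*13)) = exp(-0.480769) = 0.618308.
H^2 = 1 - 0.960769*0.618308 = 0.4059

0.4059


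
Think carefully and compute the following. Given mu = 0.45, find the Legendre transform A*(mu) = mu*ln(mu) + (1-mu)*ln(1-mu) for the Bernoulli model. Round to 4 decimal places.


Legendre transform for Bernoulli:
A*(mu) = mu*log(mu) + (1-mu)*log(1-mu).
mu = 0.45, 1-mu = 0.55.
mu*log(mu) = 0.45*log(0.45) = -0.359328.
(1-mu)*log(1-mu) = 0.55*log(0.55) = -0.32881.
A* = -0.359328 + -0.32881 = -0.6881

-0.6881


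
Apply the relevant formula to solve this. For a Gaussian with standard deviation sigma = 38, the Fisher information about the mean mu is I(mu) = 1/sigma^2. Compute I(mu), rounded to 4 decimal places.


The Fisher information for the mean of a normal distribution is I(mu) = 1/sigma^2.
sigma = 38, so sigma^2 = 1444.
I(mu) = 1/1444 = 0.0007

0.0007


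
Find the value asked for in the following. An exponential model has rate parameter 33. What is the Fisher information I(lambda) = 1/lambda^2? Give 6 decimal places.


Fisher information for exponential: I(lambda) = 1/lambda^2.
lambda = 33, lambda^2 = 1089.
I = 1/1089 = 0.000918

0.000918


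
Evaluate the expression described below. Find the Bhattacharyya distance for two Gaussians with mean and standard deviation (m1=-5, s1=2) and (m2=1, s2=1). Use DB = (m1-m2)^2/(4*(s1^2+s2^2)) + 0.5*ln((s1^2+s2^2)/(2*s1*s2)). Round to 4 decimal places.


Bhattacharyya distance between two Gaussians:
DB = (m1-m2)^2/(4*(s1^2+s2^2)) + (1/2)*ln((s1^2+s2^2)/(2*s1*s2)).
(m1-m2)^2 = (-6)^2 = 36.
s1^2+s2^2 = 4 + 1 = 5.
term1 = 36/20 = 1.8.
term2 = 0.5*ln(5/4.0) = 0.111572.
DB = 1.8 + 0.111572 = 1.9116

1.9116


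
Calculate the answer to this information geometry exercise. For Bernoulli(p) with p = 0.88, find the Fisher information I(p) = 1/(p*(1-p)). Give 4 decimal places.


For Bernoulli(p), Fisher information is I(p) = 1/(p*(1-p)).
p = 0.88, 1-p = 0.12.
p*(1-p) = 0.1056.
I(p) = 1/0.1056 = 9.4697

9.4697


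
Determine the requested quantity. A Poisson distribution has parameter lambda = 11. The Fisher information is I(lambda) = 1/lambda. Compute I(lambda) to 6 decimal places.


Fisher information for Poisson: I(lambda) = 1/lambda.
lambda = 11.
I(lambda) = 1/11 = 0.090909

0.090909


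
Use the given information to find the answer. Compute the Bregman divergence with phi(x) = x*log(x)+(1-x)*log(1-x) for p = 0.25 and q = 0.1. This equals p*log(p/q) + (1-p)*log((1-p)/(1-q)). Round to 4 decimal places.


Bregman divergence with negative entropy generator:
D = p*log(p/q) + (1-p)*log((1-p)/(1-q)).
p = 0.25, q = 0.1.
p*log(p/q) = 0.25*log(0.25/0.1) = 0.229073.
(1-p)*log((1-p)/(1-q)) = 0.75*log(0.75/0.9) = -0.136741.
D = 0.229073 + -0.136741 = 0.0923

0.0923


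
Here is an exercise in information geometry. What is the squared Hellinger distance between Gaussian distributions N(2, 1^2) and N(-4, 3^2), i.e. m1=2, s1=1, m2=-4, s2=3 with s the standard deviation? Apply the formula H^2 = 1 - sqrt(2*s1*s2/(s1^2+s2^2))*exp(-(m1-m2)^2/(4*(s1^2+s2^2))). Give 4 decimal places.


Squared Hellinger distance for Gaussians:
H^2 = 1 - sqrt(2*s1*s2/(s1^2+s2^2)) * exp(-(m1-m2)^2/(4*(s1^2+s2^2))).
s1^2 = 1, s2^2 = 9, s1^2+s2^2 = 10.
sqrt(2*1*3/(10)) = 0.774597.
(m1-m2)^2 = (6)^2 = 36.
exp(-36/(4*10)) = exp(-0.9) = 0.40657.
H^2 = 1 - 0.774597*0.40657 = 0.6851

0.6851


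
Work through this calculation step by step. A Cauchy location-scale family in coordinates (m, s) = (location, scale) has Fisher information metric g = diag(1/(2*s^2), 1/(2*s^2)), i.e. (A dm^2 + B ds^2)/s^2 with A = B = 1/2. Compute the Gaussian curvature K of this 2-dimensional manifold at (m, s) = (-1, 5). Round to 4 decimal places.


The metric has the form g = (A dm^2 + B ds^2)/s^2 with A = 1/2, B = 1/2.
Substitute u = sqrt(A/B)*m: g = B*(du^2 + ds^2)/s^2, i.e. B times the
Poincare upper half-plane metric, which has constant Gaussian curvature -1.
Scaling a 2D metric by a constant c divides the Gaussian curvature by c,
so K = -1/B = -1/(1/2) = -2.0000 everywhere (the point (m, s) = (-1, 5) is irrelevant:
the curvature is constant).
The requested Gaussian curvature is K = -2.0000.

-2.0000


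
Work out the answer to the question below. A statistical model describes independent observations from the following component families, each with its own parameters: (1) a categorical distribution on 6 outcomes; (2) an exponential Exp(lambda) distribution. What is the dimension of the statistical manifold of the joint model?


The dimension of a statistical manifold equals the number of free
(independent) real parameters of the model. For a product of independent
blocks the parameter counts add.
- categorical on 6 outcomes (probabilities sum to 1): 6-1 = 5.
- exponential (lambda): 1.
Total = 5 + 1 = 6.
Dimension = 6

6


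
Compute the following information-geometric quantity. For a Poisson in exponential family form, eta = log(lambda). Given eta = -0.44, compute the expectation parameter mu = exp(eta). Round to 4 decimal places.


Expectation parameter for Poisson exponential family:
mu = exp(eta).
eta = -0.44.
mu = exp(-0.44) = 0.6440

0.6440


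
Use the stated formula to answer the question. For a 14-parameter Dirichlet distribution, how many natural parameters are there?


Exponential family dimension calculation:
Dirichlet with 14 components has 14 natural parameters.

14


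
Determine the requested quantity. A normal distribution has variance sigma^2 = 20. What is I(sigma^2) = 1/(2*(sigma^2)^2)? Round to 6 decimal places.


Fisher information for variance: I(sigma^2) = 1/(2*sigma^4).
sigma^2 = 20, so sigma^4 = 400.
I = 1/(2*400) = 1/800 = 0.001250

0.001250


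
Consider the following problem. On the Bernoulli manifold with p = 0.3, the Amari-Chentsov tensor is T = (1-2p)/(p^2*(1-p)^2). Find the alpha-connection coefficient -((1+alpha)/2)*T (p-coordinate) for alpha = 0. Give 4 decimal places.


Skewness (Amari-Chentsov) tensor: T = (1-2p)/(p^2*(1-p)^2).
p = 0.3, 1-2p = 0.4, p^2 = 0.09, (1-p)^2 = 0.49.
T = 0.4/(0.09 * 0.49) = 9.070295.
In the p-coordinate, Gamma^(alpha) = Gamma^(0) - (alpha/2)*T with Gamma^(0) = (1/2)*g'(p) = -T/2,
so Gamma^(alpha) = -((1+alpha)/2)*T.
alpha = 0, -(1+alpha)/2 = -0.5.
Gamma = -0.5 * 9.070295 = -4.5351

-4.5351


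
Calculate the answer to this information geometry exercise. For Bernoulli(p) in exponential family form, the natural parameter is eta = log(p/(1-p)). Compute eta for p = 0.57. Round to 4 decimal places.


Natural parameter for Bernoulli: eta = log(p/(1-p)).
p = 0.57, 1-p = 0.43.
p/(1-p) = 1.325581.
eta = log(1.325581) = 0.2819

0.2819


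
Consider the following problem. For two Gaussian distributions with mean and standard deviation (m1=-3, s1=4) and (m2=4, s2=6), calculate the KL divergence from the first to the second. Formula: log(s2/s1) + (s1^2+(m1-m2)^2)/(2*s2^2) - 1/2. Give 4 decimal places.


KL divergence between normal distributions:
KL = log(s2/s1) + (s1^2 + (m1-m2)^2)/(2*s2^2) - 1/2.
log(6/4) = 0.405465.
(4^2 + (-3-4)^2)/(2*6^2) = (16 + 49)/72 = 0.902778.
KL = 0.405465 + 0.902778 - 0.5 = 0.8082

0.8082


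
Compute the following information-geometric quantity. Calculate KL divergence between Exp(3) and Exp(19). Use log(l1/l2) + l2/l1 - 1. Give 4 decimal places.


KL divergence for exponential family:
KL = log(l1/l2) + l2/l1 - 1.
log(3/19) = -1.845827.
19/3 = 6.333333.
KL = -1.845827 + 6.333333 - 1 = 3.4875

3.4875


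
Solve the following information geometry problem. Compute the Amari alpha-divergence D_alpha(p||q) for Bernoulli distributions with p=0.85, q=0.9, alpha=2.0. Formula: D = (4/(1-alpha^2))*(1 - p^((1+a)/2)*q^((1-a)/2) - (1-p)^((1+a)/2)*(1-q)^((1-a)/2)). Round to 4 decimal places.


Amari alpha-divergence:
D = (4/(1-alpha^2))*(1 - p^((1+a)/2)*q^((1-a)/2) - (1-p)^((1+a)/2)*(1-q)^((1-a)/2)).
alpha = 2.0, p = 0.85, q = 0.9.
e1 = (1+alpha)/2 = 1.5, e2 = (1-alpha)/2 = -0.5.
t1 = p^e1 * q^e2 = 0.85^1.5 * 0.9^-0.5 = 0.826052.
t2 = (1-p)^e1 * (1-q)^e2 = 0.15^1.5 * 0.1^-0.5 = 0.183712.
4/(1-alpha^2) = -1.333333.
D = -1.333333*(1 - 0.826052 - 0.183712) = 0.0130

0.0130


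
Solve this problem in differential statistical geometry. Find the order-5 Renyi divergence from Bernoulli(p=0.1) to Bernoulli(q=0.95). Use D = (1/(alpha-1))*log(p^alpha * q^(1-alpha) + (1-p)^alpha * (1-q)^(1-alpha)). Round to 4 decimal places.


Renyi divergence of order alpha between Bernoulli distributions:
D = (1/(alpha-1))*log(p^alpha * q^(1-alpha) + (1-p)^alpha * (1-q)^(1-alpha)).
alpha = 5, p = 0.1, q = 0.95.
p^alpha * q^(1-alpha) = 0.1^5 * 0.95^-4 = 1.2e-05.
(1-p)^alpha * (1-q)^(1-alpha) = 0.9^5 * 0.05^-4 = 94478.4.
sum = 1.2e-05 + 94478.4 = 94478.400012.
D = (1/4)*log(94478.400012) = 2.8640

2.8640


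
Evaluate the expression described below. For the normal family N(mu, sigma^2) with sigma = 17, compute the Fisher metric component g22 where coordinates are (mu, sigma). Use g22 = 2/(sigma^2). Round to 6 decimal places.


For the 2-parameter normal family, the Fisher metric has:
  g11 = 1/sigma^2, g22 = 2/sigma^2.
sigma = 17, sigma^2 = 289.
g22 = 0.006920

0.006920


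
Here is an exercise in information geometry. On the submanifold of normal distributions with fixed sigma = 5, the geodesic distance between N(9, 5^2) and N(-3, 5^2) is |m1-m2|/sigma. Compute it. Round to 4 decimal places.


On the fixed-variance normal subfamily, geodesic distance = |m1-m2|/sigma.
|9 - -3| = 12.
sigma = 5.
d = 12/5 = 2.4000

2.4000


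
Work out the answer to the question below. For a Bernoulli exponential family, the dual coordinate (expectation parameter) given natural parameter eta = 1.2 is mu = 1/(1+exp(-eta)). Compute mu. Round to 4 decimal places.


Dual coordinate (expectation parameter) for Bernoulli:
mu = 1/(1+exp(-eta)).
eta = 1.2.
exp(-eta) = exp(-1.2) = 0.301194.
mu = 1/(1+0.301194) = 0.7685

0.7685


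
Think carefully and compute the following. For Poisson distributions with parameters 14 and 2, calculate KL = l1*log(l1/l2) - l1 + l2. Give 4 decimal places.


KL divergence for Poisson:
KL = l1*log(l1/l2) - l1 + l2.
l1 = 14, l2 = 2.
log(14/2) = 1.94591.
l1*log(l1/l2) = 14 * 1.94591 = 27.242742.
KL = 27.242742 - 14 + 2 = 15.2427

15.2427


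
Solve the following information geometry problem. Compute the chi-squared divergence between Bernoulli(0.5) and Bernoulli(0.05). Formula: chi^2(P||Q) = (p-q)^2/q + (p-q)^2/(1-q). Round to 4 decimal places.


Chi-squared divergence between Bernoulli distributions:
chi^2 = (p-q)^2/q + (p-q)^2/(1-q).
p = 0.5, q = 0.05, p-q = 0.45.
(p-q)^2 = 0.2025.
term1 = 0.2025/0.05 = 4.05.
term2 = 0.2025/0.95 = 0.213158.
chi^2 = 4.05 + 0.213158 = 4.2632

4.2632


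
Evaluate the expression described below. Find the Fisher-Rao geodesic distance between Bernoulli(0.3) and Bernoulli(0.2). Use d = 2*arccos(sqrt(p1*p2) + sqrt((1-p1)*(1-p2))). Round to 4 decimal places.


Geodesic distance on Bernoulli manifold:
d(p1,p2) = 2*arccos(sqrt(p1*p2) + sqrt((1-p1)*(1-p2))).
sqrt(p1*p2) = sqrt(0.3*0.2) = 0.244949.
sqrt((1-p1)*(1-p2)) = sqrt(0.7*0.8) = 0.748331.
arg = 0.244949 + 0.748331 = 0.99328.
d = 2*arccos(0.99328) = 0.2320

0.2320


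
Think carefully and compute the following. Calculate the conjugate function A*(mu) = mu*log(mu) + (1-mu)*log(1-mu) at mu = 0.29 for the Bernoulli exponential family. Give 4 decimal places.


Legendre transform for Bernoulli:
A*(mu) = mu*log(mu) + (1-mu)*log(1-mu).
mu = 0.29, 1-mu = 0.71.
mu*log(mu) = 0.29*log(0.29) = -0.358984.
(1-mu)*log(1-mu) = 0.71*log(0.71) = -0.243168.
A* = -0.358984 + -0.243168 = -0.6022

-0.6022


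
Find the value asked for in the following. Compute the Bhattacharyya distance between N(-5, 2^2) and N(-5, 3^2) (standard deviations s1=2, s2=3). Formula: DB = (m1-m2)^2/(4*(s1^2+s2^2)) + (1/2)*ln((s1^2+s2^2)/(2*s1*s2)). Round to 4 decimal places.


Bhattacharyya distance between two Gaussians:
DB = (m1-m2)^2/(4*(s1^2+s2^2)) + (1/2)*ln((s1^2+s2^2)/(2*s1*s2)).
(m1-m2)^2 = (0)^2 = 0.
s1^2+s2^2 = 4 + 9 = 13.
term1 = 0/52 = 0.0.
term2 = 0.5*ln(13/12.0) = 0.040021.
DB = 0.0 + 0.040021 = 0.0400

0.0400


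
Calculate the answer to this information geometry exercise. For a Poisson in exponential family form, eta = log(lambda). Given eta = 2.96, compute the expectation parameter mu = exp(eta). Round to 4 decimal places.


Expectation parameter for Poisson exponential family:
mu = exp(eta).
eta = 2.96.
mu = exp(2.96) = 19.2980

19.2980


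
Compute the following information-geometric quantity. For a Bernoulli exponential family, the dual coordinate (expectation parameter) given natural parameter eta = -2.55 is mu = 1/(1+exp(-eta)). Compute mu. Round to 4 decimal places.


Dual coordinate (expectation parameter) for Bernoulli:
mu = 1/(1+exp(-eta)).
eta = -2.55.
exp(-eta) = exp(2.55) = 12.807104.
mu = 1/(1+12.807104) = 0.0724

0.0724


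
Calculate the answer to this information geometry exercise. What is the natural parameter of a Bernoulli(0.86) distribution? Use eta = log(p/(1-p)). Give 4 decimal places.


Natural parameter for Bernoulli: eta = log(p/(1-p)).
p = 0.86, 1-p = 0.14.
p/(1-p) = 6.142857.
eta = log(6.142857) = 1.8153

1.8153


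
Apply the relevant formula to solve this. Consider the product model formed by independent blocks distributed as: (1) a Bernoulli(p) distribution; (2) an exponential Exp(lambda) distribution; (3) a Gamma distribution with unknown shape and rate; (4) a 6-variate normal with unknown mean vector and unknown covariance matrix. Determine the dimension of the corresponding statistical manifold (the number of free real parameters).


The dimension of a statistical manifold equals the number of free
(independent) real parameters of the model. For a product of independent
blocks the parameter counts add.
- Bernoulli (p): 1.
- exponential (lambda): 1.
- Gamma (shape, rate): 2.
- 6-variate normal: 6 (mean) + 6*7/2 = 21 (symmetric covariance) = 27.
Total = 1 + 1 + 2 + 27 = 31.
Dimension = 31

31


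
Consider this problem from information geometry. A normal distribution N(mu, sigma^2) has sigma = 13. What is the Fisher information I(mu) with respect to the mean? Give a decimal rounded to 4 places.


The Fisher information for the mean of a normal distribution is I(mu) = 1/sigma^2.
sigma = 13, so sigma^2 = 169.
I(mu) = 1/169 = 0.0059

0.0059


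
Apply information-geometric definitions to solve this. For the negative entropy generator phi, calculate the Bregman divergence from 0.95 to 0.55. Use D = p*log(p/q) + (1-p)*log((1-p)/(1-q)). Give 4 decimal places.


Bregman divergence with negative entropy generator:
D = p*log(p/q) + (1-p)*log((1-p)/(1-q)).
p = 0.95, q = 0.55.
p*log(p/q) = 0.95*log(0.95/0.55) = 0.519217.
(1-p)*log((1-p)/(1-q)) = 0.05*log(0.05/0.45) = -0.109861.
D = 0.519217 + -0.109861 = 0.4094

0.4094


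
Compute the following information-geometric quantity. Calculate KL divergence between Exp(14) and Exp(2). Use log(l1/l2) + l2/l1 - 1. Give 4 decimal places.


KL divergence for exponential family:
KL = log(l1/l2) + l2/l1 - 1.
log(14/2) = 1.94591.
2/14 = 0.142857.
KL = 1.94591 + 0.142857 - 1 = 1.0888

1.0888


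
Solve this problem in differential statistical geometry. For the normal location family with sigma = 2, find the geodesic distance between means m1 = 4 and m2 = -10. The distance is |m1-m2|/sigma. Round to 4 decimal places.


On the fixed-variance normal subfamily, geodesic distance = |m1-m2|/sigma.
|4 - -10| = 14.
sigma = 2.
d = 14/2 = 7.0000

7.0000


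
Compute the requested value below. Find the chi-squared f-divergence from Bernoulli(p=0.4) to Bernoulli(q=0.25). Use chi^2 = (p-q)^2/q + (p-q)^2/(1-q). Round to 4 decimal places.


Chi-squared divergence between Bernoulli distributions:
chi^2 = (p-q)^2/q + (p-q)^2/(1-q).
p = 0.4, q = 0.25, p-q = 0.15.
(p-q)^2 = 0.0225.
term1 = 0.0225/0.25 = 0.09.
term2 = 0.0225/0.75 = 0.03.
chi^2 = 0.09 + 0.03 = 0.1200

0.1200


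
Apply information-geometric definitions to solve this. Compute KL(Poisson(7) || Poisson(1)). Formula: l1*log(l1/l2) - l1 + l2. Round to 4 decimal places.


KL divergence for Poisson:
KL = l1*log(l1/l2) - l1 + l2.
l1 = 7, l2 = 1.
log(7/1) = 1.94591.
l1*log(l1/l2) = 7 * 1.94591 = 13.621371.
KL = 13.621371 - 7 + 1 = 7.6214

7.6214


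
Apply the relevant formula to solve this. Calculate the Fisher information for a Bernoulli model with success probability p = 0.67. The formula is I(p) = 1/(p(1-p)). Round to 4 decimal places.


For Bernoulli(p), Fisher information is I(p) = 1/(p*(1-p)).
p = 0.67, 1-p = 0.33.
p*(1-p) = 0.2211.
I(p) = 1/0.2211 = 4.5228

4.5228


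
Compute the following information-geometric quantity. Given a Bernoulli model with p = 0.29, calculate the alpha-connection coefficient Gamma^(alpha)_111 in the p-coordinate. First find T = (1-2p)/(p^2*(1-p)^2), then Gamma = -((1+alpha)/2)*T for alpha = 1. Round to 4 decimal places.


Skewness (Amari-Chentsov) tensor: T = (1-2p)/(p^2*(1-p)^2).
p = 0.29, 1-2p = 0.42, p^2 = 0.0841, (1-p)^2 = 0.5041.
T = 0.42/(0.0841 * 0.5041) = 9.906873.
In the p-coordinate, Gamma^(alpha) = Gamma^(0) - (alpha/2)*T with Gamma^(0) = (1/2)*g'(p) = -T/2,
so Gamma^(alpha) = -((1+alpha)/2)*T.
alpha = 1, -(1+alpha)/2 = -1.0.
Gamma = -1.0 * 9.906873 = -9.9069

-9.9069


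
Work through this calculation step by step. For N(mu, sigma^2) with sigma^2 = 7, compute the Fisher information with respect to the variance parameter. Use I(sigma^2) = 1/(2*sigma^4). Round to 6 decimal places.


Fisher information for variance: I(sigma^2) = 1/(2*sigma^4).
sigma^2 = 7, so sigma^4 = 49.
I = 1/(2*49) = 1/98 = 0.010204

0.010204


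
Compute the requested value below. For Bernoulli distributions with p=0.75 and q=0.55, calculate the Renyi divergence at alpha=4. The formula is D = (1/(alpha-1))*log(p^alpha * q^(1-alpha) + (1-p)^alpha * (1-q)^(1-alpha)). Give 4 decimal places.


Renyi divergence of order alpha between Bernoulli distributions:
D = (1/(alpha-1))*log(p^alpha * q^(1-alpha) + (1-p)^alpha * (1-q)^(1-alpha)).
alpha = 4, p = 0.75, q = 0.55.
p^alpha * q^(1-alpha) = 0.75^4 * 0.55^-3 = 1.901766.
(1-p)^alpha * (1-q)^(1-alpha) = 0.25^4 * 0.45^-3 = 0.042867.
sum = 1.901766 + 0.042867 = 1.944633.
D = (1/3)*log(1.944633) = 0.2217

0.2217
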